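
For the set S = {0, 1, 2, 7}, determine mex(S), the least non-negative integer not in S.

The values 0, 1, 2 are all present; 3 is the first non-negative integer missing from the set.

3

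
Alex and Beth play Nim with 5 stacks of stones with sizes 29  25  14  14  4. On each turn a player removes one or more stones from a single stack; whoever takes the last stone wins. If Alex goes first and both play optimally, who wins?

Nim-sum: 29 ⊕ 25 ⊕ 14 ⊕ 14 ⊕ 4 = 0.
The nim-sum is 0, so this is a P-position: the player to move is in a losing position under optimal play; Alex is about to move from it and so loses — Beth wins.

Beth wins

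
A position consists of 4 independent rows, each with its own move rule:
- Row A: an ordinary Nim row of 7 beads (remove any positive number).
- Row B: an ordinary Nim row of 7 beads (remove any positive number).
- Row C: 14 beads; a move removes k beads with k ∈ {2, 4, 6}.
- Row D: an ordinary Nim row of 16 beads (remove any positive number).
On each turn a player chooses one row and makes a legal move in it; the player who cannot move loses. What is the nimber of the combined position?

Row A is a plain Nim row of size 7, so its Grundy value is 7.
Row B is a plain Nim row of size 7, so its Grundy value is 7.
Grundy values for row C (subtraction set {2, 4, 6}):
k:     0  1  2  3  4  5  6  7  8  9 10 11 12 13 14
g(k):  0  0  1  1  2  2  3  3  0  0  1  1  2  2  3
So g(14) = 3.
Row D is a plain Nim row of size 16, so its Grundy value is 16.
The value of a disjunctive sum is the nim-sum of the parts.
Combined value = 7 XOR 7 XOR 3 XOR 16 = 19.

19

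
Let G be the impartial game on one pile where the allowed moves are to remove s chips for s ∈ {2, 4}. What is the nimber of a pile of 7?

Compute g(0), g(1), … for moves {2, 4}:
k:     0  1  2  3  4  5  6  7
g(k):  0  0  1  1  2  2  0  0
So g(7) = 0.

0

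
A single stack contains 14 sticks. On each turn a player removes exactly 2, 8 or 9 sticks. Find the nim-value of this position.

3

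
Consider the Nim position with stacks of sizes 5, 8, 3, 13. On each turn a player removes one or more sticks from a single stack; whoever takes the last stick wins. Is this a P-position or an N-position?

Compute the nim-sum pairwise:
5 XOR 8 = 13
13 XOR 3 = 14
14 XOR 13 = 3
The nim-sum is 3 ≠ 0, so this is an N-position: the player to move can win.

N-position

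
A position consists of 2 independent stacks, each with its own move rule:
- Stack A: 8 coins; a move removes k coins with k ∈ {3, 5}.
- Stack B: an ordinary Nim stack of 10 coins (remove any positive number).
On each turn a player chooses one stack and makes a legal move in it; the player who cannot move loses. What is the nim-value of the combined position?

For stack A, compute g(0), g(1), … with moves {3, 5}:
g(0) = mex{} = 0
g(1) = mex{} = 0
g(2) = mex{} = 0
g(3) = mex{0} = 1
g(4) = mex{0} = 1
g(5) = mex{0} = 1
g(6) = mex{0,1} = 2
g(7) = mex{0,1} = 2
g(8) = mex{1} = 0
So g(8) = 0.
Stack B is a plain Nim stack of size 10, so its Grundy value is 10.
By the Sprague-Grundy theorem, the Grundy value of a sum of independent games is the XOR of the component values.
Combined value = 0 ⊕ 10 = 10.

10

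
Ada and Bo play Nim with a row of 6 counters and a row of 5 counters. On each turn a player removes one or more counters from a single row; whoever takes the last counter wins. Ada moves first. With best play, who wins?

Ada wins

Nim-sum: 6 XOR 5 = 3.
The nim-sum is 3 ≠ 0, so this is an N-position: the player to move can win; Ada has a winning move.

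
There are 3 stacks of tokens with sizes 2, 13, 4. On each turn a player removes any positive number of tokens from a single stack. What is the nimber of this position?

Compute the nim-sum pairwise:
2 ⊕ 13 = 15
15 ⊕ 4 = 11

11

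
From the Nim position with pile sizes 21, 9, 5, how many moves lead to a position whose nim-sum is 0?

Compute the nim-sum pairwise:
21 XOR 9 = 28
28 XOR 5 = 25
The overall nim-sum is X = 25. A pile of size p has a winning move iff p XOR X < p (reduce it to p XOR X).
  21: 21 XOR 25 = 12 < 21 — winning move (to 12).
  9: 9 XOR 25 = 16 ≥ 9 — no move.
  5: 5 XOR 25 = 28 ≥ 5 — no move.
That gives 1 winning move.

1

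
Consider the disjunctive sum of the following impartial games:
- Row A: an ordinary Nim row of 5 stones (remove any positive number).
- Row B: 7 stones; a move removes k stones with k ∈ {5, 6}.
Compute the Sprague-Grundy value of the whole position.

4

Row A is a plain Nim row of size 5, so its Grundy value is 5.
For row B, compute g(0), g(1), … with moves {5, 6}:
k:     0  1  2  3  4  5  6  7
g(k):  0  0  0  0  0  1  1  1
So g(7) = 1.
The value of a disjunctive sum is the nim-sum of the parts.
Combined value = 5 ⊕ 1 = 4.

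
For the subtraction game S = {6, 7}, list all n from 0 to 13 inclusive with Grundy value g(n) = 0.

Grundy values for subtraction set {6, 7}:
k:     0  1  2  3  4  5  6  7  8  9 10 11 12 13
g(k):  0  0  0  0  0  0  1  1  1  1  1  1  2  0
The P-positions (g = 0) in 0..13 are 0, 1, 2, 3, 4, 5, 13.

0, 1, 2, 3, 4, 5, 13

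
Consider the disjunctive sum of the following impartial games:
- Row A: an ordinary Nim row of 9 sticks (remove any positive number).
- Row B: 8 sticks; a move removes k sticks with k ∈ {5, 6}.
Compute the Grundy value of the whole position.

8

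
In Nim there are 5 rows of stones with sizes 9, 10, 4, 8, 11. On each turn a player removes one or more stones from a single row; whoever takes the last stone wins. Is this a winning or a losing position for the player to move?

Winning position

Write each in binary and XOR column by column:
  1001  (9)
  1010  (10)
  0100  (4)
  1000  (8)
  1011  (11)
  ----
  0100  (4)
The nim-sum is 4 ≠ 0, so this is an N-position: the player to move can win.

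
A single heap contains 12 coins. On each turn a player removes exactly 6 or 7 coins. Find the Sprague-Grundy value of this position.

Build the Grundy sequence with g(k) = mex{g(k−s) : s ∈ {6, 7}, s ≤ k}:
g(0) = mex{} = 0
g(1) = mex{} = 0
g(2) = mex{} = 0
g(3) = mex{} = 0
g(4) = mex{} = 0
g(5) = mex{} = 0
g(6) = mex{0} = 1
g(7) = mex{0} = 1
g(8) = mex{0} = 1
g(9) = mex{0} = 1
g(10) = mex{0} = 1
g(11) = mex{0} = 1
g(12) = mex{0,1} = 2
So g(12) = 2.

2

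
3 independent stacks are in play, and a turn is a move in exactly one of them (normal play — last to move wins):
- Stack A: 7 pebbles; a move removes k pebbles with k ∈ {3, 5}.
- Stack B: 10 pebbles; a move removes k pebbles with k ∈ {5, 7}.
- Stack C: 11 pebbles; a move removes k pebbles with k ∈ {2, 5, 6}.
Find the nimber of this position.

0

Build the Grundy sequence for stack A with g(k) = mex{g(k−s) : s ∈ {3, 5}, s ≤ k}:
k:     0  1  2  3  4  5  6  7
g(k):  0  0  0  1  1  1  2  2
So g(7) = 2.
For stack B, compute g(0), g(1), … with moves {5, 7}:
g(0) = mex{} = 0
g(1) = mex{} = 0
g(2) = mex{} = 0
g(3) = mex{} = 0
g(4) = mex{} = 0
g(5) = mex{0} = 1
g(6) = mex{0} = 1
g(7) = mex{0} = 1
g(8) = mex{0} = 1
g(9) = mex{0} = 1
g(10) = mex{0,1} = 2
So g(10) = 2.
Build the Grundy sequence for stack C with g(k) = mex{g(k−s) : s ∈ {2, 5, 6}, s ≤ k}:
k:     0  1  2  3  4  5  6  7  8  9 10 11
g(k):  0  0  1  1  0  2  1  3  0  2  1  0
So g(11) = 0.
By the Sprague-Grundy theorem, the Grundy value of a sum of independent games is the XOR of the component values.
Combined value = 2 XOR 2 XOR 0 = 0.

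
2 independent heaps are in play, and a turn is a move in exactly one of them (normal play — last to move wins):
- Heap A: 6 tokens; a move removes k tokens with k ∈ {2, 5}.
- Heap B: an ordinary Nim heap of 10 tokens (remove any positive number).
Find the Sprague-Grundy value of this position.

For heap A, compute g(0), g(1), … with moves {2, 5}:
k:     0  1  2  3  4  5  6
g(k):  0  0  1  1  0  2  1
So g(6) = 1.
Heap B is a plain Nim heap of size 10, so its Grundy value is 10.
By the Sprague-Grundy theorem, the Grundy value of a sum of independent games is the XOR of the component values.
Combined value = 1 XOR 10 = 11.

11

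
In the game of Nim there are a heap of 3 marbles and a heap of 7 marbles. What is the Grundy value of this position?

Compute the nim-sum pairwise:
3 ^ 7 = 4

4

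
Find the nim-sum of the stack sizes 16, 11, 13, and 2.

20

In binary:
  10000  (16)
  01011  (11)
  01101  (13)
  00010  (2)
  -----
  10100  (20)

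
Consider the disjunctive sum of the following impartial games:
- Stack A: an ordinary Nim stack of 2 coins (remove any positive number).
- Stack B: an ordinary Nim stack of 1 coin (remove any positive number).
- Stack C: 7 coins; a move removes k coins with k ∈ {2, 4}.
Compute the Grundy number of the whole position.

3

Stack A is a plain Nim stack of size 2, so its Grundy value is 2.
Stack B is a plain Nim stack of size 1, so its Grundy value is 1.
Grundy values for stack C (subtraction set {2, 4}):
g(0) = mex{} = 0
g(1) = mex{} = 0
g(2) = mex{0} = 1
g(3) = mex{0} = 1
g(4) = mex{0,1} = 2
g(5) = mex{0,1} = 2
g(6) = mex{1,2} = 0
g(7) = mex{1,2} = 0
So g(7) = 0.
The value of a disjunctive sum is the nim-sum of the parts.
Combined value = 2 ⊕ 1 ⊕ 0 = 3.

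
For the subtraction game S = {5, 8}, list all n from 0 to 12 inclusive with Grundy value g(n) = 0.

0, 1, 2, 3, 4

Compute g(0), g(1), … for moves {5, 8}:
k:     0  1  2  3  4  5  6  7  8  9 10 11 12
g(k):  0  0  0  0  0  1  1  1  1  1  2  2  2
The P-positions (g = 0) in 0..12 are 0, 1, 2, 3, 4.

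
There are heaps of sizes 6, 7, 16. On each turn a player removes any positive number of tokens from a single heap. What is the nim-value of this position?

17

Nim-sum: 6 ⊕ 7 ⊕ 16 = 17.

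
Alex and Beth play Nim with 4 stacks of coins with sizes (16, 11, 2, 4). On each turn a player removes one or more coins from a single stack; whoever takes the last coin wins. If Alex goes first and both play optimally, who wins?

Write each in binary and XOR column by column:
  10000  (16)
  01011  (11)
  00010  (2)
  00100  (4)
  -----
  11101  (29)
The nim-sum is 29 ≠ 0, so this is an N-position: the player to move can win; Alex has a winning move.

Alex wins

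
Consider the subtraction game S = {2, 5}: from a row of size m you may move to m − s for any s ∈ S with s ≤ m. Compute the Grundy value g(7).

0

Compute g(0), g(1), … for moves {2, 5}:
g(0) = mex{} = 0
g(1) = mex{} = 0
g(2) = mex{0} = 1
g(3) = mex{0} = 1
g(4) = mex{1} = 0
g(5) = mex{0,1} = 2
g(6) = mex{0} = 1
g(7) = mex{1,2} = 0
So g(7) = 0.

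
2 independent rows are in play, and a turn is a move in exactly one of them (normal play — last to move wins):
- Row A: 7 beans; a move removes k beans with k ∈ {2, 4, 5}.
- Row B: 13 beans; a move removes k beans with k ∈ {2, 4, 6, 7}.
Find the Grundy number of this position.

Grundy values for row A (subtraction set {2, 4, 5}):
g(0) = mex{} = 0
g(1) = mex{} = 0
g(2) = mex{0} = 1
g(3) = mex{0} = 1
g(4) = mex{0,1} = 2
g(5) = mex{0,1} = 2
g(6) = mex{0,1,2} = 3
g(7) = mex{1,2} = 0
So g(7) = 0.
Grundy values for row B (subtraction set {2, 4, 6, 7}):
g(0) = mex{} = 0
g(1) = mex{} = 0
g(2) = mex{0} = 1
g(3) = mex{0} = 1
g(4) = mex{0,1} = 2
g(5) = mex{0,1} = 2
g(6) = mex{0,1,2} = 3
g(7) = mex{0,1,2} = 3
g(8) = mex{0,1,2,3} = 4
g(9) = mex{1,2,3} = 0
g(10) = mex{1,2,3,4} = 0
g(11) = mex{0,2,3} = 1
g(12) = mex{0,2,3,4} = 1
g(13) = mex{0,1,3} = 2
So g(13) = 2.
By the Sprague-Grundy theorem, the Grundy value of a sum of independent games is the XOR of the component values.
Combined value = 0 XOR 2 = 2.

2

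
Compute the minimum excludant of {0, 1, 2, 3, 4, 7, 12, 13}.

The values 0, 1, 2, 3, 4 are all present; 5 is the first non-negative integer missing from the set.

5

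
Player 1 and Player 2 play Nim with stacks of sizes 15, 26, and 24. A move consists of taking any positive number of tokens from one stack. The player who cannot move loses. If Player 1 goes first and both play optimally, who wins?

Nim-sum: 15 XOR 26 XOR 24 = 13.
The nim-sum is 13 ≠ 0, so this is an N-position: the player to move can win; Player 1 has a winning move.

Player 1 wins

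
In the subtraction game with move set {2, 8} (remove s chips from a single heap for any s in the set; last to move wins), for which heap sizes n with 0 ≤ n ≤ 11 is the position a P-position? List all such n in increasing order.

0, 1, 4, 5, 10, 11

Build the Grundy sequence with g(k) = mex{g(k−s) : s ∈ {2, 8}, s ≤ k}:
g(0) = mex{} = 0
g(1) = mex{} = 0
g(2) = mex{0} = 1
g(3) = mex{0} = 1
g(4) = mex{1} = 0
g(5) = mex{1} = 0
g(6) = mex{0} = 1
g(7) = mex{0} = 1
g(8) = mex{0,1} = 2
g(9) = mex{0,1} = 2
g(10) = mex{1,2} = 0
g(11) = mex{1,2} = 0
The P-positions (g = 0) in 0..11 are 0, 1, 4, 5, 10, 11.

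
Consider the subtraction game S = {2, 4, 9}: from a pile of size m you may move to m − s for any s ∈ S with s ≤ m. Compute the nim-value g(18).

Compute g(0), g(1), … for moves {2, 4, 9}:
k:     0  1  2  3  4  5  6  7  8  9 10 11 12 13 14 15 16 17 18
g(k):  0  0  1  1  2  2  0  0  1  1  2  2  0  0  1  1  2  2  0
So g(18) = 0.

0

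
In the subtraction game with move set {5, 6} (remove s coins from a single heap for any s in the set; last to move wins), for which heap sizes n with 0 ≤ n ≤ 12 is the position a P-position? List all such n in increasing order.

0, 1, 2, 3, 4, 11, 12

Grundy values for subtraction set {5, 6}:
g(0) = mex{} = 0
g(1) = mex{} = 0
g(2) = mex{} = 0
g(3) = mex{} = 0
g(4) = mex{} = 0
g(5) = mex{0} = 1
g(6) = mex{0} = 1
g(7) = mex{0} = 1
g(8) = mex{0} = 1
g(9) = mex{0} = 1
g(10) = mex{0,1} = 2
g(11) = mex{1} = 0
g(12) = mex{1} = 0
The P-positions (g = 0) in 0..12 are 0, 1, 2, 3, 4, 11, 12.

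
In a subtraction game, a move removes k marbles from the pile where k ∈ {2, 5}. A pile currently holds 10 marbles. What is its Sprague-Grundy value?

1

Compute g(0), g(1), … for moves {2, 5}:
k:     0  1  2  3  4  5  6  7  8  9 10
g(k):  0  0  1  1  0  2  1  0  0  1  1
So g(10) = 1.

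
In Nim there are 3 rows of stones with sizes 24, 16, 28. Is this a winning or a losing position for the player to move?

Winning position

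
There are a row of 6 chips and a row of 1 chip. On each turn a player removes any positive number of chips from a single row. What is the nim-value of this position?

7

Nim-sum: 6 XOR 1 = 7.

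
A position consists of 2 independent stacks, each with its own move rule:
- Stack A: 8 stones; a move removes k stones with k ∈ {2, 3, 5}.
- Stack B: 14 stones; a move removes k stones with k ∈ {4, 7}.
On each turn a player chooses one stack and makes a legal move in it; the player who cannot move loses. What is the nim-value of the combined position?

0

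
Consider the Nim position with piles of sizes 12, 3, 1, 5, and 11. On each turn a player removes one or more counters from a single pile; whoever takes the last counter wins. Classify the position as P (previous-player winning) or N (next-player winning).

P-position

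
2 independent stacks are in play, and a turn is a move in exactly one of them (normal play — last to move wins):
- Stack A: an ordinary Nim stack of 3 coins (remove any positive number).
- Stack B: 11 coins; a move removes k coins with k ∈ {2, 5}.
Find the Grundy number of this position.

Stack A is a plain Nim stack of size 3, so its Grundy value is 3.
Grundy values for stack B (subtraction set {2, 5}):
g(0) = mex{} = 0
g(1) = mex{} = 0
g(2) = mex{0} = 1
g(3) = mex{0} = 1
g(4) = mex{1} = 0
g(5) = mex{0,1} = 2
g(6) = mex{0} = 1
g(7) = mex{1,2} = 0
g(8) = mex{1} = 0
g(9) = mex{0} = 1
g(10) = mex{0,2} = 1
g(11) = mex{1} = 0
So g(11) = 0.
By the Sprague-Grundy theorem, the Grundy value of a sum of independent games is the XOR of the component values.
Combined value = 3 XOR 0 = 3.

3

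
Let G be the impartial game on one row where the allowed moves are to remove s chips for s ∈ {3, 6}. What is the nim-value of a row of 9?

0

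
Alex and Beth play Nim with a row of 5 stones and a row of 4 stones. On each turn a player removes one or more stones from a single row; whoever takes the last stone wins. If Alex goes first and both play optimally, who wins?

Alex wins

Compute the nim-sum pairwise:
5 ^ 4 = 1
The nim-sum is 1 ≠ 0, so this is an N-position: the player to move can win; Alex has a winning move.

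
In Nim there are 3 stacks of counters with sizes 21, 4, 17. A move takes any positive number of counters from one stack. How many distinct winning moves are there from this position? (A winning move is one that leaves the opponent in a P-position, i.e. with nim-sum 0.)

0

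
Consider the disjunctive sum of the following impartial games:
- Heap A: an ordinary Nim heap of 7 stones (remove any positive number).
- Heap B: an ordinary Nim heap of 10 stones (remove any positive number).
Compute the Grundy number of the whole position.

Heap A is a plain Nim heap of size 7, so its Grundy value is 7.
Heap B is a plain Nim heap of size 10, so its Grundy value is 10.
By the Sprague-Grundy theorem, the Grundy value of a sum of independent games is the XOR of the component values.
Combined value = 7 ⊕ 10 = 13.

13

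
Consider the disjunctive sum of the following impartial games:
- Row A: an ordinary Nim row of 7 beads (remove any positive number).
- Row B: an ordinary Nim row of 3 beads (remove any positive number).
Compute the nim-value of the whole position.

Row A is a plain Nim row of size 7, so its Grundy value is 7.
Row B is a plain Nim row of size 3, so its Grundy value is 3.
By the Sprague-Grundy theorem, the Grundy value of a sum of independent games is the XOR of the component values.
Combined value = 7 XOR 3 = 4.

4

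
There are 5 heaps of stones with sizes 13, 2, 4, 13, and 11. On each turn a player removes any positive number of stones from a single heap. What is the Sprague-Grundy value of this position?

13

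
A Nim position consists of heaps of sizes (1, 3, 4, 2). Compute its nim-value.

Bitwise XOR of the heap sizes:
  001  (1)
  011  (3)
  100  (4)
  010  (2)
  ---
  100  (4)

4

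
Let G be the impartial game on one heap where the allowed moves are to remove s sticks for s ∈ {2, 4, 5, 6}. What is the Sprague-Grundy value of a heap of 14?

3

Compute g(0), g(1), … for moves {2, 4, 5, 6}:
k:     0  1  2  3  4  5  6  7  8  9 10 11 12 13 14
g(k):  0  0  1  1  2  2  3  3  0  0  1  1  2  2  3
So g(14) = 3.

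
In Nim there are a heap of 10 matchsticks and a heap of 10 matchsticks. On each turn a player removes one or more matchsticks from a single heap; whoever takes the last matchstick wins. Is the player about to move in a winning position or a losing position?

Compute the nim-sum pairwise:
10 ⊕ 10 = 0
The nim-sum is 0, so this is a P-position: the player to move is in a losing position under optimal play.

Losing position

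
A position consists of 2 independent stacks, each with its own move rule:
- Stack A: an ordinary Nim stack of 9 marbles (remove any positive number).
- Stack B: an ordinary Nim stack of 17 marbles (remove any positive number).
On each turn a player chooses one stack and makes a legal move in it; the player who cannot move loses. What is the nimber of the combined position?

Stack A is a plain Nim stack of size 9, so its Grundy value is 9.
Stack B is a plain Nim stack of size 17, so its Grundy value is 17.
The value of a disjunctive sum is the nim-sum of the parts.
Combined value = 9 ⊕ 17 = 24.

24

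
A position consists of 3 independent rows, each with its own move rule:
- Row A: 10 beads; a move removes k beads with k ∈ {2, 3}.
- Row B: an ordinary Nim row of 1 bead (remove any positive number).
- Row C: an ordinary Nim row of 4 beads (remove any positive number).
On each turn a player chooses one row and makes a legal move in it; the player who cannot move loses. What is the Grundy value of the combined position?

5

Build the Grundy sequence for row A with g(k) = mex{g(k−s) : s ∈ {2, 3}, s ≤ k}:
g(0) = mex{} = 0
g(1) = mex{} = 0
g(2) = mex{0} = 1
g(3) = mex{0} = 1
g(4) = mex{0,1} = 2
g(5) = mex{1} = 0
g(6) = mex{1,2} = 0
g(7) = mex{0,2} = 1
g(8) = mex{0} = 1
g(9) = mex{0,1} = 2
g(10) = mex{1} = 0
So g(10) = 0.
Row B is a plain Nim row of size 1, so its Grundy value is 1.
Row C is a plain Nim row of size 4, so its Grundy value is 4.
The value of a disjunctive sum is the nim-sum of the parts.
Combined value = 0 ⊕ 1 ⊕ 4 = 5.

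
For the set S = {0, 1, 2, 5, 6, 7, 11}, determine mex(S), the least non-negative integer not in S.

3

The values 0, 1, 2 are all present; 3 is the first non-negative integer missing from the set.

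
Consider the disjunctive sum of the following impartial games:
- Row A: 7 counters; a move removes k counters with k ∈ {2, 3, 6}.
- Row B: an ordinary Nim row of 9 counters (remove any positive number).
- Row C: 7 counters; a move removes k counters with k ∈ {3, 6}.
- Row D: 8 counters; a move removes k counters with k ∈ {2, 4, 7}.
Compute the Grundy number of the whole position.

Build the Grundy sequence for row A with g(k) = mex{g(k−s) : s ∈ {2, 3, 6}, s ≤ k}:
k:     0  1  2  3  4  5  6  7
g(k):  0  0  1  1  2  0  3  1
So g(7) = 1.
Row B is a plain Nim row of size 9, so its Grundy value is 9.
Grundy values for row C (subtraction set {3, 6}):
k:     0  1  2  3  4  5  6  7
g(k):  0  0  0  1  1  1  2  2
So g(7) = 2.
Build the Grundy sequence for row D with g(k) = mex{g(k−s) : s ∈ {2, 4, 7}, s ≤ k}:
g(0) = mex{} = 0
g(1) = mex{} = 0
g(2) = mex{0} = 1
g(3) = mex{0} = 1
g(4) = mex{0,1} = 2
g(5) = mex{0,1} = 2
g(6) = mex{1,2} = 0
g(7) = mex{0,1,2} = 3
g(8) = mex{0,2} = 1
So g(8) = 1.
By the Sprague-Grundy theorem, the Grundy value of a sum of independent games is the XOR of the component values.
Combined value = 1 XOR 9 XOR 2 XOR 1 = 11.

11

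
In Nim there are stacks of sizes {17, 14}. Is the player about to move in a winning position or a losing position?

In binary:
  10001  (17)
  01110  (14)
  -----
  11111  (31)
The nim-sum is 31 ≠ 0, so this is an N-position: the player to move can win.

Winning position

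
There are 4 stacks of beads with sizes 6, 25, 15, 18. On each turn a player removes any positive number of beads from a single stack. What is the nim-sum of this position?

2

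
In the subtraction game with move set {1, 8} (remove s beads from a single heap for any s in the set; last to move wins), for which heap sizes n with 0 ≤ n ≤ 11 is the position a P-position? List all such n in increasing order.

0, 2, 4, 6, 9, 11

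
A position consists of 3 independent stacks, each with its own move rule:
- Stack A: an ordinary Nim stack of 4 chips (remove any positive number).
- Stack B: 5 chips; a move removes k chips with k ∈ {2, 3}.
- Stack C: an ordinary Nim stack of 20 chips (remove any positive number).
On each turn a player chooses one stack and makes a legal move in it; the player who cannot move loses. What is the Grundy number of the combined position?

16

Stack A is a plain Nim stack of size 4, so its Grundy value is 4.
Build the Grundy sequence for stack B with g(k) = mex{g(k−s) : s ∈ {2, 3}, s ≤ k}:
k:     0  1  2  3  4  5
g(k):  0  0  1  1  2  0
So g(5) = 0.
Stack C is a plain Nim stack of size 20, so its Grundy value is 20.
The value of a disjunctive sum is the nim-sum of the parts.
Combined value = 4 XOR 0 XOR 20 = 16.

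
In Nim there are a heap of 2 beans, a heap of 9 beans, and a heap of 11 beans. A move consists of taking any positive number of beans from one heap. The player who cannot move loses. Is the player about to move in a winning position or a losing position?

Losing position

Nim-sum: 2 ⊕ 9 ⊕ 11 = 0.
The nim-sum is 0, so this is a P-position: the player to move is in a losing position under optimal play.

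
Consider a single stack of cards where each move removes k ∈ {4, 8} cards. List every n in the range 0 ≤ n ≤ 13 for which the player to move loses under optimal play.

Build the Grundy sequence with g(k) = mex{g(k−s) : s ∈ {4, 8}, s ≤ k}:
g(0) = mex{} = 0
g(1) = mex{} = 0
g(2) = mex{} = 0
g(3) = mex{} = 0
g(4) = mex{0} = 1
g(5) = mex{0} = 1
g(6) = mex{0} = 1
g(7) = mex{0} = 1
g(8) = mex{0,1} = 2
g(9) = mex{0,1} = 2
g(10) = mex{0,1} = 2
g(11) = mex{0,1} = 2
g(12) = mex{1,2} = 0
g(13) = mex{1,2} = 0
The P-positions (g = 0) in 0..13 are 0, 1, 2, 3, 12, 13.

0, 1, 2, 3, 12, 13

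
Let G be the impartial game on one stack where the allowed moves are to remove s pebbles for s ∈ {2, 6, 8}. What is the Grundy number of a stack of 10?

3

Grundy values for subtraction set {2, 6, 8}:
g(0) = mex{} = 0
g(1) = mex{} = 0
g(2) = mex{0} = 1
g(3) = mex{0} = 1
g(4) = mex{1} = 0
g(5) = mex{1} = 0
g(6) = mex{0} = 1
g(7) = mex{0} = 1
g(8) = mex{0,1} = 2
g(9) = mex{0,1} = 2
g(10) = mex{0,1,2} = 3
So g(10) = 3.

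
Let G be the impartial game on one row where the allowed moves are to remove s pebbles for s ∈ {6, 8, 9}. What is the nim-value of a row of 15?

0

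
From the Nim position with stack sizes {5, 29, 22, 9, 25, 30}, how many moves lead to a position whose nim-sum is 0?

0

Compute the nim-sum pairwise:
5 XOR 29 = 24
24 XOR 22 = 14
14 XOR 9 = 7
7 XOR 25 = 30
30 XOR 30 = 0
The nim-sum is already 0, so every move leaves a nonzero nim-sum — there are no winning moves.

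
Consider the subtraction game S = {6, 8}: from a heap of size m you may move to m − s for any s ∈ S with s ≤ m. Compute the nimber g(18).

Grundy values for subtraction set {6, 8}:
k:     0  1  2  3  4  5  6  7  8  9 10 11 12 13 14 15 16 17 18
g(k):  0  0  0  0  0  0  1  1  1  1  1  1  2  2  0  0  0  0  0
So g(18) = 0.

0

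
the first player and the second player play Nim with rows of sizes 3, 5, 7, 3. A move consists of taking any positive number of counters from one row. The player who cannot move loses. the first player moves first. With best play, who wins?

the first player wins

Bitwise XOR of the heap sizes:
  011  (3)
  101  (5)
  111  (7)
  011  (3)
  ---
  010  (2)
The nim-sum is 2 ≠ 0, so this is an N-position: the player to move can win; the first player has a winning move.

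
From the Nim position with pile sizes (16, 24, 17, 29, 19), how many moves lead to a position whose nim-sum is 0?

5

Nim-sum: 16 ⊕ 24 ⊕ 17 ⊕ 29 ⊕ 19 = 23.
The overall nim-sum is X = 23. A pile of size p has a winning move iff p XOR X < p (reduce it to p XOR X).
  16: 16 XOR 23 = 7 < 16 — winning move (to 7).
  24: 24 XOR 23 = 15 < 24 — winning move (to 15).
  17: 17 XOR 23 = 6 < 17 — winning move (to 6).
  29: 29 XOR 23 = 10 < 29 — winning move (to 10).
  19: 19 XOR 23 = 4 < 19 — winning move (to 4).
That gives 5 winning moves.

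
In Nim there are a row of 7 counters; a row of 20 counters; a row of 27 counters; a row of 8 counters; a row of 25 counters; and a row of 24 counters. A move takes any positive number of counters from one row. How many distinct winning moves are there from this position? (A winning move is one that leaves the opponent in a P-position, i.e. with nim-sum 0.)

Nim-sum: 7 ⊕ 20 ⊕ 27 ⊕ 8 ⊕ 25 ⊕ 24 = 1.
The overall nim-sum is X = 1. A row of size p has a winning move iff p XOR X < p (reduce it to p XOR X).
  7: 7 XOR 1 = 6 < 7 — winning move (to 6).
  20: 20 XOR 1 = 21 ≥ 20 — no move.
  27: 27 XOR 1 = 26 < 27 — winning move (to 26).
  8: 8 XOR 1 = 9 ≥ 8 — no move.
  25: 25 XOR 1 = 24 < 25 — winning move (to 24).
  24: 24 XOR 1 = 25 ≥ 24 — no move.
That gives 3 winning moves.

3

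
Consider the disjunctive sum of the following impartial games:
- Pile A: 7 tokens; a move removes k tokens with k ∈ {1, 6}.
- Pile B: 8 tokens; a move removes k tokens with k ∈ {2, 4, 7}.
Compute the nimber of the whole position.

For pile A, compute g(0), g(1), … with moves {1, 6}:
g(0) = mex{} = 0
g(1) = mex{0} = 1
g(2) = mex{1} = 0
g(3) = mex{0} = 1
g(4) = mex{1} = 0
g(5) = mex{0} = 1
g(6) = mex{0,1} = 2
g(7) = mex{1,2} = 0
So g(7) = 0.
Grundy values for pile B (subtraction set {2, 4, 7}):
k:     0  1  2  3  4  5  6  7  8
g(k):  0  0  1  1  2  2  0  3  1
So g(8) = 1.
The value of a disjunctive sum is the nim-sum of the parts.
Combined value = 0 XOR 1 = 1.

1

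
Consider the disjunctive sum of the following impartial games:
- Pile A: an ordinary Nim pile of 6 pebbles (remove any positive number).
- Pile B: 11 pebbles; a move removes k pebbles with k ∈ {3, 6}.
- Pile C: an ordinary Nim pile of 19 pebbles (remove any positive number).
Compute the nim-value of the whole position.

21

Pile A is a plain Nim pile of size 6, so its Grundy value is 6.
Build the Grundy sequence for pile B with g(k) = mex{g(k−s) : s ∈ {3, 6}, s ≤ k}:
k:     0  1  2  3  4  5  6  7  8  9 10 11
g(k):  0  0  0  1  1  1  2  2  2  0  0  0
So g(11) = 0.
Pile C is a plain Nim pile of size 19, so its Grundy value is 19.
The value of a disjunctive sum is the nim-sum of the parts.
Combined value = 6 ⊕ 0 ⊕ 19 = 21.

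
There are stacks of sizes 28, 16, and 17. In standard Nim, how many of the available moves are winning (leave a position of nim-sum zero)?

In binary:
  11100  (28)
  10000  (16)
  10001  (17)
  -----
  11101  (29)
The overall nim-sum is X = 29. A stack of size p has a winning move iff p XOR X < p (reduce it to p XOR X).
  28: 28 XOR 29 = 1 < 28 — winning move (to 1).
  16: 16 XOR 29 = 13 < 16 — winning move (to 13).
  17: 17 XOR 29 = 12 < 17 — winning move (to 12).
That gives 3 winning moves.

3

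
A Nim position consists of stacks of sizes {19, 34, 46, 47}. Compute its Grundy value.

48

Write each in binary and XOR column by column:
  010011  (19)
  100010  (34)
  101110  (46)
  101111  (47)
  ------
  110000  (48)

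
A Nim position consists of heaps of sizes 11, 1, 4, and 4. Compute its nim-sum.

10

Bitwise XOR of the heap sizes:
  1011  (11)
  0001  (1)
  0100  (4)
  0100  (4)
  ----
  1010  (10)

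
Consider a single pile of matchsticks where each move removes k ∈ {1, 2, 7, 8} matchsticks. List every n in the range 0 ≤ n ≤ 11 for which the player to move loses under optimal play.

0, 3, 6, 9

Grundy values for subtraction set {1, 2, 7, 8}:
g(0) = mex{} = 0
g(1) = mex{0} = 1
g(2) = mex{0,1} = 2
g(3) = mex{1,2} = 0
g(4) = mex{0,2} = 1
g(5) = mex{0,1} = 2
g(6) = mex{1,2} = 0
g(7) = mex{0,2} = 1
g(8) = mex{0,1} = 2
g(9) = mex{1,2} = 0
g(10) = mex{0,2} = 1
g(11) = mex{0,1} = 2
The P-positions (g = 0) in 0..11 are 0, 3, 6, 9.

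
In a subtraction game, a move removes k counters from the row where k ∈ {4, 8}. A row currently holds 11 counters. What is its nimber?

2

Build the Grundy sequence with g(k) = mex{g(k−s) : s ∈ {4, 8}, s ≤ k}:
g(0) = mex{} = 0
g(1) = mex{} = 0
g(2) = mex{} = 0
g(3) = mex{} = 0
g(4) = mex{0} = 1
g(5) = mex{0} = 1
g(6) = mex{0} = 1
g(7) = mex{0} = 1
g(8) = mex{0,1} = 2
g(9) = mex{0,1} = 2
g(10) = mex{0,1} = 2
g(11) = mex{0,1} = 2
So g(11) = 2.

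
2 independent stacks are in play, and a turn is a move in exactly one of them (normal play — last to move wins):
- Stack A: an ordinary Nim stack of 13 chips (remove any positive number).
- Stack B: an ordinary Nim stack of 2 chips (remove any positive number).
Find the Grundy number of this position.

15

Stack A is a plain Nim stack of size 13, so its Grundy value is 13.
Stack B is a plain Nim stack of size 2, so its Grundy value is 2.
By the Sprague-Grundy theorem, the Grundy value of a sum of independent games is the XOR of the component values.
Combined value = 13 XOR 2 = 15.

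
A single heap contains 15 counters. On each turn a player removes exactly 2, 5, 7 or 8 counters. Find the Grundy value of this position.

1

Build the Grundy sequence with g(k) = mex{g(k−s) : s ∈ {2, 5, 7, 8}, s ≤ k}:
k:     0  1  2  3  4  5  6  7  8  9 10 11 12 13 14 15
g(k):  0  0  1  1  0  2  1  3  2  2  0  3  1  0  0  1
So g(15) = 1.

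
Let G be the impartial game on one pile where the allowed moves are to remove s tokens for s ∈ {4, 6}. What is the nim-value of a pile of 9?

Compute g(0), g(1), … for moves {4, 6}:
k:     0  1  2  3  4  5  6  7  8  9
g(k):  0  0  0  0  1  1  1  1  2  2
So g(9) = 2.

2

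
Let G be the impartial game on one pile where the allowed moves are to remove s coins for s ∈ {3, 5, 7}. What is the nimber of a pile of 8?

2

Compute g(0), g(1), … for moves {3, 5, 7}:
g(0) = mex{} = 0
g(1) = mex{} = 0
g(2) = mex{} = 0
g(3) = mex{0} = 1
g(4) = mex{0} = 1
g(5) = mex{0} = 1
g(6) = mex{0,1} = 2
g(7) = mex{0,1} = 2
g(8) = mex{0,1} = 2
So g(8) = 2.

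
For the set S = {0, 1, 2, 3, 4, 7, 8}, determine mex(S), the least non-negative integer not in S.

5

The values 0, 1, 2, 3, 4 are all present; 5 is the first non-negative integer missing from the set.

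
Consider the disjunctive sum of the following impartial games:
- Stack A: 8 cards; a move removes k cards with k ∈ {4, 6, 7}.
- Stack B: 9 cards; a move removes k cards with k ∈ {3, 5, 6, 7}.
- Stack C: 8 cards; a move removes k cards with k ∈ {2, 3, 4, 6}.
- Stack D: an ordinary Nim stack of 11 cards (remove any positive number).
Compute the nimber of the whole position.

10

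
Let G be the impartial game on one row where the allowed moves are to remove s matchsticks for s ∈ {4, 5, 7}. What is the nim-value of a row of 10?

2

Build the Grundy sequence with g(k) = mex{g(k−s) : s ∈ {4, 5, 7}, s ≤ k}:
k:     0  1  2  3  4  5  6  7  8  9 10
g(k):  0  0  0  0  1  1  1  1  2  2  2
So g(10) = 2.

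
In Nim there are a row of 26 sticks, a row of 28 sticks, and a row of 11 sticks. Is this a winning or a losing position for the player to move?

Winning position

Compute the nim-sum pairwise:
26 ^ 28 = 6
6 ^ 11 = 13
The nim-sum is 13 ≠ 0, so this is an N-position: the player to move can win.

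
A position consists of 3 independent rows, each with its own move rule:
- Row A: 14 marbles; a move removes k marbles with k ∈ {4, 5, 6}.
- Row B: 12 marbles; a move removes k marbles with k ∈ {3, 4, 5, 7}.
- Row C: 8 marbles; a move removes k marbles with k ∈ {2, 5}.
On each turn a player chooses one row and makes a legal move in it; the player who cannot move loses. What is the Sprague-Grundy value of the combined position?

1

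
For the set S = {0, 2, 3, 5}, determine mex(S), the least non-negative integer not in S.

0 is in the set but 1 is not, so the mex is 1.

1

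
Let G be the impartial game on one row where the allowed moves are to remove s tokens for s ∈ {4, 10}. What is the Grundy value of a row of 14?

0

Grundy values for subtraction set {4, 10}:
k:     0  1  2  3  4  5  6  7  8  9 10 11 12 13 14
g(k):  0  0  0  0  1  1  1  1  0  0  2  2  1  1  0
So g(14) = 0.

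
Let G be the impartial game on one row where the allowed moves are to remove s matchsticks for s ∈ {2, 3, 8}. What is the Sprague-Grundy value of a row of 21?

Compute g(0), g(1), … for moves {2, 3, 8}:
k:     0  1  2  3  4  5  6  7  8  9 10 11 12 13 14 15 16 17 18 19 20 21
g(k):  0  0  1  1  2  0  0  1  1  2  0  0  1  1  2  0  0  1  1  2  0  0
So g(21) = 0.

0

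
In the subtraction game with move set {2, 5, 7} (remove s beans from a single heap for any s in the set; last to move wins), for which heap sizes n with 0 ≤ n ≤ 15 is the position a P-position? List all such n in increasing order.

Grundy values for subtraction set {2, 5, 7}:
k:     0  1  2  3  4  5  6  7  8  9 10 11 12 13 14 15
g(k):  0  0  1  1  0  2  1  3  2  2  0  3  1  0  0  1
The P-positions (g = 0) in 0..15 are 0, 1, 4, 10, 13, 14.

0, 1, 4, 10, 13, 14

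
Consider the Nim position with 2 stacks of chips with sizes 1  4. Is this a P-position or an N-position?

N-position

Bitwise XOR of the heap sizes:
  001  (1)
  100  (4)
  ---
  101  (5)
The nim-sum is 5 ≠ 0, so this is an N-position: the player to move can win.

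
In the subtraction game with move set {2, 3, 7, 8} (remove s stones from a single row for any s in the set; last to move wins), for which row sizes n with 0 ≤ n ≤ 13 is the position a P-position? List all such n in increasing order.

0, 1, 5, 6, 10, 11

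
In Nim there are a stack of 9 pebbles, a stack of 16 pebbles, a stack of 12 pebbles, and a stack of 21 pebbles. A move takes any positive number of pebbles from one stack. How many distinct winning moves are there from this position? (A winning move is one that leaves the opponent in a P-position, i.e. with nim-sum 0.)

Bitwise XOR of the heap sizes:
  01001  (9)
  10000  (16)
  01100  (12)
  10101  (21)
  -----
  00000  (0)
The nim-sum is already 0, so every move leaves a nonzero nim-sum — there are no winning moves.

0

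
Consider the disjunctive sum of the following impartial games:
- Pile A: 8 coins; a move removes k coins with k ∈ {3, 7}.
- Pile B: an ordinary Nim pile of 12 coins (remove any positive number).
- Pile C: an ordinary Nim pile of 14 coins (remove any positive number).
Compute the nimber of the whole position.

0

For pile A, compute g(0), g(1), … with moves {3, 7}:
g(0) = mex{} = 0
g(1) = mex{} = 0
g(2) = mex{} = 0
g(3) = mex{0} = 1
g(4) = mex{0} = 1
g(5) = mex{0} = 1
g(6) = mex{1} = 0
g(7) = mex{0,1} = 2
g(8) = mex{0,1} = 2
So g(8) = 2.
Pile B is a plain Nim pile of size 12, so its Grundy value is 12.
Pile C is a plain Nim pile of size 14, so its Grundy value is 14.
The value of a disjunctive sum is the nim-sum of the parts.
Combined value = 2 ⊕ 12 ⊕ 14 = 0.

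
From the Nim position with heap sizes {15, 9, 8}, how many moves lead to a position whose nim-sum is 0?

3

Nim-sum: 15 XOR 9 XOR 8 = 14.
The overall nim-sum is X = 14. A heap of size p has a winning move iff p XOR X < p (reduce it to p XOR X).
  15: 15 XOR 14 = 1 < 15 — winning move (to 1).
  9: 9 XOR 14 = 7 < 9 — winning move (to 7).
  8: 8 XOR 14 = 6 < 8 — winning move (to 6).
That gives 3 winning moves.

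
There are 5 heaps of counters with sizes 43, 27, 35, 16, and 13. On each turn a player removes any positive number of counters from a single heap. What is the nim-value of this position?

14

Nim-sum: 43 ^ 27 ^ 35 ^ 16 ^ 13 = 14.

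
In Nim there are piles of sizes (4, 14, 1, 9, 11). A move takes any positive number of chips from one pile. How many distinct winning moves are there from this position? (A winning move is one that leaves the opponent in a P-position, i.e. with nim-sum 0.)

Compute the nim-sum pairwise:
4 XOR 14 = 10
10 XOR 1 = 11
11 XOR 9 = 2
2 XOR 11 = 9
The overall nim-sum is X = 9. A pile of size p has a winning move iff p XOR X < p (reduce it to p XOR X).
  4: 4 XOR 9 = 13 ≥ 4 — no move.
  14: 14 XOR 9 = 7 < 14 — winning move (to 7).
  1: 1 XOR 9 = 8 ≥ 1 — no move.
  9: 9 XOR 9 = 0 < 9 — winning move (to 0).
  11: 11 XOR 9 = 2 < 11 — winning move (to 2).
That gives 3 winning moves.

3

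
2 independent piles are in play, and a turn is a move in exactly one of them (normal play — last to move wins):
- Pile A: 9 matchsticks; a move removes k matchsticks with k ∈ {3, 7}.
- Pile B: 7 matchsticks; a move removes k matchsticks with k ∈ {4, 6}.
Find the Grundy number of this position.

0

Grundy values for pile A (subtraction set {3, 7}):
g(0) = mex{} = 0
g(1) = mex{} = 0
g(2) = mex{} = 0
g(3) = mex{0} = 1
g(4) = mex{0} = 1
g(5) = mex{0} = 1
g(6) = mex{1} = 0
g(7) = mex{0,1} = 2
g(8) = mex{0,1} = 2
g(9) = mex{0} = 1
So g(9) = 1.
Build the Grundy sequence for pile B with g(k) = mex{g(k−s) : s ∈ {4, 6}, s ≤ k}:
g(0) = mex{} = 0
g(1) = mex{} = 0
g(2) = mex{} = 0
g(3) = mex{} = 0
g(4) = mex{0} = 1
g(5) = mex{0} = 1
g(6) = mex{0} = 1
g(7) = mex{0} = 1
So g(7) = 1.
By the Sprague-Grundy theorem, the Grundy value of a sum of independent games is the XOR of the component values.
Combined value = 1 XOR 1 = 0.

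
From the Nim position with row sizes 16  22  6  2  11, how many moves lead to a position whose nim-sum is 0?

1

Compute the nim-sum pairwise:
16 ⊕ 22 = 6
6 ⊕ 6 = 0
0 ⊕ 2 = 2
2 ⊕ 11 = 9
The overall nim-sum is X = 9. A row of size p has a winning move iff p XOR X < p (reduce it to p XOR X).
  16: 16 XOR 9 = 25 ≥ 16 — no move.
  22: 22 XOR 9 = 31 ≥ 22 — no move.
  6: 6 XOR 9 = 15 ≥ 6 — no move.
  2: 2 XOR 9 = 11 ≥ 2 — no move.
  11: 11 XOR 9 = 2 < 11 — winning move (to 2).
That gives 1 winning move.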